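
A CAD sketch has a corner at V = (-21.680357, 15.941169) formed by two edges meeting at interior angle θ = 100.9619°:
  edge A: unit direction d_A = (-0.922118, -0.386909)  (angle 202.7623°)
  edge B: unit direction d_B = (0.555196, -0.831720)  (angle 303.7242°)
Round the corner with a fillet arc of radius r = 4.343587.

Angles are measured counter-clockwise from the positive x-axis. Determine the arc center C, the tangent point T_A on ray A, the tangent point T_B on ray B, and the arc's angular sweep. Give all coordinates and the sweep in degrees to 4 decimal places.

center=(-23.3037,10.5496) T_A=(-24.9843,14.5549) T_B=(-19.6911,12.9611) sweep=79.0381

bisector direction at 253.2432° = (-0.288309,-0.957537)
center distance |VC| = r/sin(θ/2) = 4.343587/sin(50.4809°) = 5.630689
C = V + |VC|·bis = (-23.3037,10.5496)
T_A = V + ((C−V)·d_A)·d_A = V + 3.5830·d_A = (-24.9843,14.5549)
T_B = V + ((C−V)·d_B)·d_B = V + 3.5830·d_B = (-19.6911,12.9611)
sweep = 180° − θ = 79.0381°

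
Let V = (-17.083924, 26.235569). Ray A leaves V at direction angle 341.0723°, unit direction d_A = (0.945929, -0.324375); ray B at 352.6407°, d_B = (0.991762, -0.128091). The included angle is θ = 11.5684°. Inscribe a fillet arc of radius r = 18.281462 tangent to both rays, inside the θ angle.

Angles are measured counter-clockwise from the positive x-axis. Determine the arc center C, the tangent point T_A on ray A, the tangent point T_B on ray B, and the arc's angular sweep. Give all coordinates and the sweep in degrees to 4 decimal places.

bisector direction at 346.8565° = (0.973804,-0.227391)
center distance |VC| = r/sin(θ/2) = 18.281462/sin(5.7842°) = 181.396205
C = V + |VC|·bis = (159.5604,-15.0122)
T_A = V + ((C−V)·d_A)·d_A = V + 180.4726·d_A = (153.6303,-32.3052)
T_B = V + ((C−V)·d_B)·d_B = V + 180.4726·d_B = (161.9020,3.1186)
sweep = 180° − θ = 168.4316°

center=(159.5604,-15.0122) T_A=(153.6303,-32.3052) T_B=(161.9020,3.1186) sweep=168.4316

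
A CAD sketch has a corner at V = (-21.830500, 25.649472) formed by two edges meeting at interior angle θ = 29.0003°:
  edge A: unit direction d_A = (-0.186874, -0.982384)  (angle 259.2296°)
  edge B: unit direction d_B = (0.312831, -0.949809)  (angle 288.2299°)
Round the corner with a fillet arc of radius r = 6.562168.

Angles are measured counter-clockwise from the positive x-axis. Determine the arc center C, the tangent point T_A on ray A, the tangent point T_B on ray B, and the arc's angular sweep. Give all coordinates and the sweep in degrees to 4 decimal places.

center=(-20.1256,-0.5036) T_A=(-26.5722,0.7227) T_B=(-13.8928,1.5493) sweep=150.9997

bisector direction at 273.7298° = (0.065050,-0.997882)
center distance |VC| = r/sin(θ/2) = 6.562168/sin(14.5001°) = 26.208569
C = V + |VC|·bis = (-20.1256,-0.5036)
T_A = V + ((C−V)·d_A)·d_A = V + 25.3737·d_A = (-26.5722,0.7227)
T_B = V + ((C−V)·d_B)·d_B = V + 25.3737·d_B = (-13.8928,1.5493)
sweep = 180° − θ = 150.9997°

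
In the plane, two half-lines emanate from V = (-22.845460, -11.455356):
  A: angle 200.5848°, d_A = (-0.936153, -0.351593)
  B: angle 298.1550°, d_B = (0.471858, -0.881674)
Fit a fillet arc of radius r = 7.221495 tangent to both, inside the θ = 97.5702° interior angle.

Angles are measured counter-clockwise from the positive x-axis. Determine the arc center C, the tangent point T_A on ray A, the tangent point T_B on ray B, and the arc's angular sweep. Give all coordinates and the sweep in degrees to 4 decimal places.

center=(-26.2278,-20.4397) T_A=(-28.7669,-13.6793) T_B=(-19.8608,-17.0322) sweep=82.4298

bisector direction at 249.3699° = (-0.352333,-0.935875)
center distance |VC| = r/sin(θ/2) = 7.221495/sin(48.7851°) = 9.599942
C = V + |VC|·bis = (-26.2278,-20.4397)
T_A = V + ((C−V)·d_A)·d_A = V + 6.3253·d_A = (-28.7669,-13.6793)
T_B = V + ((C−V)·d_B)·d_B = V + 6.3253·d_B = (-19.8608,-17.0322)
sweep = 180° − θ = 82.4298°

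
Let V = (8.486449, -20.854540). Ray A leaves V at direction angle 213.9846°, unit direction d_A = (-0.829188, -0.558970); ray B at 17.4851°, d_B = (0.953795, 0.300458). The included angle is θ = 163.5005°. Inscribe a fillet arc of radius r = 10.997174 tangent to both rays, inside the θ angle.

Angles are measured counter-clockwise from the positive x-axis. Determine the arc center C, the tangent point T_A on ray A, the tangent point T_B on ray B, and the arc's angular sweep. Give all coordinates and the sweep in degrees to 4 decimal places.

center=(13.3114,-30.8645) T_A=(7.1643,-21.7458) T_B=(10.0072,-20.3755) sweep=16.4995

bisector direction at 295.7348° = (0.434207,-0.900813)
center distance |VC| = r/sin(θ/2) = 10.997174/sin(81.7502°) = 11.112163
C = V + |VC|·bis = (13.3114,-30.8645)
T_A = V + ((C−V)·d_A)·d_A = V + 1.5945·d_A = (7.1643,-21.7458)
T_B = V + ((C−V)·d_B)·d_B = V + 1.5945·d_B = (10.0072,-20.3755)
sweep = 180° − θ = 16.4995°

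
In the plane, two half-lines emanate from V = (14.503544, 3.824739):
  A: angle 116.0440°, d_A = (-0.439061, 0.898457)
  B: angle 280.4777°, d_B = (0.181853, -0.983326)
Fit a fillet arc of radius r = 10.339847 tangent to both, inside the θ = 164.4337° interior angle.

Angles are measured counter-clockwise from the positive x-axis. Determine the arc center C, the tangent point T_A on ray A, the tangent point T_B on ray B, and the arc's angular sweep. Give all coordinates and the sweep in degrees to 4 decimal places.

center=(4.5931,0.5547) T_A=(13.8830,5.0945) T_B=(14.7606,2.4350) sweep=15.5663

bisector direction at 198.2608° = (-0.949640,-0.313344)
center distance |VC| = r/sin(θ/2) = 10.339847/sin(82.2168°) = 10.435986
C = V + |VC|·bis = (4.5931,0.5547)
T_A = V + ((C−V)·d_A)·d_A = V + 1.4133·d_A = (13.8830,5.0945)
T_B = V + ((C−V)·d_B)·d_B = V + 1.4133·d_B = (14.7606,2.4350)
sweep = 180° − θ = 15.5663°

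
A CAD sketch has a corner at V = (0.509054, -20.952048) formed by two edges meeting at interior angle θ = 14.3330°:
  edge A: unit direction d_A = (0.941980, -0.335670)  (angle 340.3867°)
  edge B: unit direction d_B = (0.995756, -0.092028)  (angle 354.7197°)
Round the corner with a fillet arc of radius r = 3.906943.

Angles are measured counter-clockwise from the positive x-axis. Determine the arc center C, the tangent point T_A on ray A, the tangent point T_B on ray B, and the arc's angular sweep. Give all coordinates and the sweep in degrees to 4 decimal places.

center=(31.0904,-27.7020) T_A=(29.7789,-31.3822) T_B=(31.4499,-23.8116) sweep=165.6670

bisector direction at 347.5532° = (0.976497,-0.215533)
center distance |VC| = r/sin(θ/2) = 3.906943/sin(7.1665°) = 31.317393
C = V + |VC|·bis = (31.0904,-27.7020)
T_A = V + ((C−V)·d_A)·d_A = V + 31.0727·d_A = (29.7789,-31.3822)
T_B = V + ((C−V)·d_B)·d_B = V + 31.0727·d_B = (31.4499,-23.8116)
sweep = 180° − θ = 165.6670°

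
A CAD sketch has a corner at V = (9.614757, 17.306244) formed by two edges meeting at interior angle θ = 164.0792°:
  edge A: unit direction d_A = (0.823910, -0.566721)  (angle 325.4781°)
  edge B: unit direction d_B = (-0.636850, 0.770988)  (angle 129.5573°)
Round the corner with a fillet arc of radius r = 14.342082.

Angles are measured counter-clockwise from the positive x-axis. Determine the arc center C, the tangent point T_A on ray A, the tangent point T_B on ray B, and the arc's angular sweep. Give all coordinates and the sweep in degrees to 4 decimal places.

center=(19.3951,27.9862) T_A=(11.2671,16.1697) T_B=(8.3375,18.8525) sweep=15.9208

bisector direction at 47.5177° = (0.675362,0.737486)
center distance |VC| = r/sin(θ/2) = 14.342082/sin(82.0396°) = 14.481627
C = V + |VC|·bis = (19.3951,27.9862)
T_A = V + ((C−V)·d_A)·d_A = V + 2.0055·d_A = (11.2671,16.1697)
T_B = V + ((C−V)·d_B)·d_B = V + 2.0055·d_B = (8.3375,18.8525)
sweep = 180° − θ = 15.9208°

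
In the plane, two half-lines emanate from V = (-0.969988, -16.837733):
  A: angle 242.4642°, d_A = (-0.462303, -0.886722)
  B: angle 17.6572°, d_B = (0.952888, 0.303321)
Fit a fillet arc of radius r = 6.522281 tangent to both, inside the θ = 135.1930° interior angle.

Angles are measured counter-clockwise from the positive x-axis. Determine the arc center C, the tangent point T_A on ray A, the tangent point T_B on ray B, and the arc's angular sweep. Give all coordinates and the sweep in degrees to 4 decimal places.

center=(3.5704,-22.2372) T_A=(-2.2130,-19.2219) T_B=(1.5921,-16.0222) sweep=44.8070

bisector direction at 310.0607° = (0.643599,-0.765363)
center distance |VC| = r/sin(θ/2) = 6.522281/sin(67.5965°) = 7.054754
C = V + |VC|·bis = (3.5704,-22.2372)
T_A = V + ((C−V)·d_A)·d_A = V + 2.6888·d_A = (-2.2130,-19.2219)
T_B = V + ((C−V)·d_B)·d_B = V + 2.6888·d_B = (1.5921,-16.0222)
sweep = 180° − θ = 44.8070°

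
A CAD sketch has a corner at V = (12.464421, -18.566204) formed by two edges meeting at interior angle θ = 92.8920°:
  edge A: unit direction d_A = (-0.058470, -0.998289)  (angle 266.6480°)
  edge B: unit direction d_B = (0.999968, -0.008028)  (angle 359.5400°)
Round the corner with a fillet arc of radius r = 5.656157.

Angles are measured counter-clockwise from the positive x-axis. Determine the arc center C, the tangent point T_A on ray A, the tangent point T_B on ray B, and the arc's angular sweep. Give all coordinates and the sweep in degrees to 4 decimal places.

center=(17.7965,-24.2654) T_A=(12.1500,-23.9346) T_B=(17.8419,-18.6094) sweep=87.1080

bisector direction at 313.0940° = (0.683197,-0.730234)
center distance |VC| = r/sin(θ/2) = 5.656157/sin(46.4460°) = 7.804553
C = V + |VC|·bis = (17.7965,-24.2654)
T_A = V + ((C−V)·d_A)·d_A = V + 5.3776·d_A = (12.1500,-23.9346)
T_B = V + ((C−V)·d_B)·d_B = V + 5.3776·d_B = (17.8419,-18.6094)
sweep = 180° − θ = 87.1080°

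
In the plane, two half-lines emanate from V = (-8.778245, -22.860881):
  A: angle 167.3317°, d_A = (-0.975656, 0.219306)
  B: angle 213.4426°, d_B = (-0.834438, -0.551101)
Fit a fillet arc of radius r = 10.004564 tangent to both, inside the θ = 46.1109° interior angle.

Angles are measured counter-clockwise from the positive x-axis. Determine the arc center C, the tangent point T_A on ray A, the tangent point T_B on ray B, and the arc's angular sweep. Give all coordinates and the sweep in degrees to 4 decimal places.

bisector direction at 190.3871° = (-0.983612,-0.180299)
center distance |VC| = r/sin(θ/2) = 10.004564/sin(23.0555°) = 25.546494
C = V + |VC|·bis = (-33.9061,-27.4669)
T_A = V + ((C−V)·d_A)·d_A = V + 23.5060·d_A = (-31.7120,-17.7059)
T_B = V + ((C−V)·d_B)·d_B = V + 23.5060·d_B = (-28.3926,-35.8151)
sweep = 180° − θ = 133.8891°

center=(-33.9061,-27.4669) T_A=(-31.7120,-17.7059) T_B=(-28.3926,-35.8151) sweep=133.8891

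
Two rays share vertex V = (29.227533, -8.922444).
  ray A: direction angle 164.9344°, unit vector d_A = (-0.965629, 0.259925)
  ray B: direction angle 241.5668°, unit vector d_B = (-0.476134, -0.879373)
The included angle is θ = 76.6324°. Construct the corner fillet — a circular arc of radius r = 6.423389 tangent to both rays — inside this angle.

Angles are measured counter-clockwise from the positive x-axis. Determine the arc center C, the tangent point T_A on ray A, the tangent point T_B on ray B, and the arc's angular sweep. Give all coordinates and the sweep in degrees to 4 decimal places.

bisector direction at 203.2506° = (-0.918787,-0.394753)
center distance |VC| = r/sin(θ/2) = 6.423389/sin(38.3162°) = 10.360290
C = V + |VC|·bis = (19.7086,-13.0122)
T_A = V + ((C−V)·d_A)·d_A = V + 8.1287·d_A = (21.3782,-6.8096)
T_B = V + ((C−V)·d_B)·d_B = V + 8.1287·d_B = (25.3572,-16.0706)
sweep = 180° − θ = 103.3676°

center=(19.7086,-13.0122) T_A=(21.3782,-6.8096) T_B=(25.3572,-16.0706) sweep=103.3676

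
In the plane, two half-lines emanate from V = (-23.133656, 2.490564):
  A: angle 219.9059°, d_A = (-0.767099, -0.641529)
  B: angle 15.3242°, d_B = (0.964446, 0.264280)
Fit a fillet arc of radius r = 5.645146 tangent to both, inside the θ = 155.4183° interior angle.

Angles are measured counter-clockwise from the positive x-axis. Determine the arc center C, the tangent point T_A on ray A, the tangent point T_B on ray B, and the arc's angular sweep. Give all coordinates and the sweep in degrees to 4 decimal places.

bisector direction at 297.6151° = (0.463529,-0.886082)
center distance |VC| = r/sin(θ/2) = 5.645146/sin(77.7091°) = 5.777570
C = V + |VC|·bis = (-20.4556,-2.6288)
T_A = V + ((C−V)·d_A)·d_A = V + 1.2299·d_A = (-24.0771,1.7016)
T_B = V + ((C−V)·d_B)·d_B = V + 1.2299·d_B = (-21.9475,2.8156)
sweep = 180° − θ = 24.5817°

center=(-20.4556,-2.6288) T_A=(-24.0771,1.7016) T_B=(-21.9475,2.8156) sweep=24.5817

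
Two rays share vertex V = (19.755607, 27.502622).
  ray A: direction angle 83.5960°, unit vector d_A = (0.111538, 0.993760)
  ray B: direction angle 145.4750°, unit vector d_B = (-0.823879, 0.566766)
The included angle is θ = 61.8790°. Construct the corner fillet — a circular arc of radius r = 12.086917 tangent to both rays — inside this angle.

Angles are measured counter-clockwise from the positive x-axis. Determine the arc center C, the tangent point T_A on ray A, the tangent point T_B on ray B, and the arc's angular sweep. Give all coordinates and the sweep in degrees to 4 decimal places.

center=(9.9932,48.8892) T_A=(22.0047,47.5410) T_B=(3.1427,38.9310) sweep=118.1210

bisector direction at 114.5355° = (-0.415257,0.909704)
center distance |VC| = r/sin(θ/2) = 12.086917/sin(30.9395°) = 23.509334
C = V + |VC|·bis = (9.9932,48.8892)
T_A = V + ((C−V)·d_A)·d_A = V + 20.1642·d_A = (22.0047,47.5410)
T_B = V + ((C−V)·d_B)·d_B = V + 20.1642·d_B = (3.1427,38.9310)
sweep = 180° − θ = 118.1210°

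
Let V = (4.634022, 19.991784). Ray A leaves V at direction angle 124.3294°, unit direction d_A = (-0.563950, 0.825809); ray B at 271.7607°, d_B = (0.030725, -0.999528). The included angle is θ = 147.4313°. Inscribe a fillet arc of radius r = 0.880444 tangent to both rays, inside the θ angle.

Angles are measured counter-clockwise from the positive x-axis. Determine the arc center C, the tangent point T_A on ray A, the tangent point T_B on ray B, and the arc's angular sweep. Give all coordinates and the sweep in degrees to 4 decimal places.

bisector direction at 198.0451° = (-0.950813,-0.309765)
center distance |VC| = r/sin(θ/2) = 0.880444/sin(73.7156°) = 0.917242
C = V + |VC|·bis = (3.7619,19.7077)
T_A = V + ((C−V)·d_A)·d_A = V + 0.2572·d_A = (4.4890,20.2042)
T_B = V + ((C−V)·d_B)·d_B = V + 0.2572·d_B = (4.6419,19.7347)
sweep = 180° − θ = 32.5687°

center=(3.7619,19.7077) T_A=(4.4890,20.2042) T_B=(4.6419,19.7347) sweep=32.5687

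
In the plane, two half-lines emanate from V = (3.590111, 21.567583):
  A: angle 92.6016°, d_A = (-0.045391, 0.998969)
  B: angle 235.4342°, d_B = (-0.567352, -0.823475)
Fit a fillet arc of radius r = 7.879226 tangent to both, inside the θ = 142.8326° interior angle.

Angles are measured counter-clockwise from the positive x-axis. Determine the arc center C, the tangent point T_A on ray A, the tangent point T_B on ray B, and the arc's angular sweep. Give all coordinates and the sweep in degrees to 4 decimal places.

center=(-4.4012,23.8564) T_A=(3.4699,24.2140) T_B=(2.0871,19.3861) sweep=37.1674

bisector direction at 164.0179° = (-0.961348,0.275337)
center distance |VC| = r/sin(θ/2) = 7.879226/sin(71.4163°) = 8.312655
C = V + |VC|·bis = (-4.4012,23.8564)
T_A = V + ((C−V)·d_A)·d_A = V + 2.6492·d_A = (3.4699,24.2140)
T_B = V + ((C−V)·d_B)·d_B = V + 2.6492·d_B = (2.0871,19.3861)
sweep = 180° − θ = 37.1674°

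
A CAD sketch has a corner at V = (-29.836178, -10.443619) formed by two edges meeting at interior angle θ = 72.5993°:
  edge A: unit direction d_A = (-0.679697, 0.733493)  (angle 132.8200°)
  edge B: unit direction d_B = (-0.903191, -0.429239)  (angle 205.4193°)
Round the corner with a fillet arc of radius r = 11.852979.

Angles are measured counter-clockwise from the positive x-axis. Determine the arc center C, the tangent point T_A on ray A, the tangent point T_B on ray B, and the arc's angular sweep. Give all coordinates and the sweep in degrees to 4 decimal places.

bisector direction at 169.1197° = (-0.982024,0.188759)
center distance |VC| = r/sin(θ/2) = 11.852979/sin(36.2996°) = 20.021645
C = V + |VC|·bis = (-49.4979,-6.6644)
T_A = V + ((C−V)·d_A)·d_A = V + 16.1361·d_A = (-40.8038,1.3921)
T_B = V + ((C−V)·d_B)·d_B = V + 16.1361·d_B = (-44.4101,-17.3699)
sweep = 180° − θ = 107.4007°

center=(-49.4979,-6.6644) T_A=(-40.8038,1.3921) T_B=(-44.4101,-17.3699) sweep=107.4007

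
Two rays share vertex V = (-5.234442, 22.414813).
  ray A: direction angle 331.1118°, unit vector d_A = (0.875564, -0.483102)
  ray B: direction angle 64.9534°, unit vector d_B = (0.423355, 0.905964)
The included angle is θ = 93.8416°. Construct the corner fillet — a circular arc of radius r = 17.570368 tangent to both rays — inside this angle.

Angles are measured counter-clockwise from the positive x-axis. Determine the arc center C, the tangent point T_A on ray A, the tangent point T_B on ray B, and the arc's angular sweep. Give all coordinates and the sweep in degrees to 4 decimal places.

center=(17.6394,29.8614) T_A=(9.1512,14.4774) T_B=(1.7213,37.2999) sweep=86.1584

bisector direction at 18.0326° = (0.950881,0.309558)
center distance |VC| = r/sin(θ/2) = 17.570368/sin(46.9208°) = 24.055478
C = V + |VC|·bis = (17.6394,29.8614)
T_A = V + ((C−V)·d_A)·d_A = V + 16.4301·d_A = (9.1512,14.4774)
T_B = V + ((C−V)·d_B)·d_B = V + 16.4301·d_B = (1.7213,37.2999)
sweep = 180° − θ = 86.1584°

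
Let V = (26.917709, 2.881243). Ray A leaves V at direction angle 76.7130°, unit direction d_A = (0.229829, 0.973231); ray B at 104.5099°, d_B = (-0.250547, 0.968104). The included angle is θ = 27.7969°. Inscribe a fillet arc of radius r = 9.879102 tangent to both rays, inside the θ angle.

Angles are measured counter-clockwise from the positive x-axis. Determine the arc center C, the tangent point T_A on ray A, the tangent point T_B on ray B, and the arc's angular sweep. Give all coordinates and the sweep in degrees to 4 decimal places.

bisector direction at 90.6114° = (-0.010672,0.999943)
center distance |VC| = r/sin(θ/2) = 9.879102/sin(13.8985°) = 41.128346
C = V + |VC|·bis = (26.4788,44.0072)
T_A = V + ((C−V)·d_A)·d_A = V + 39.9242·d_A = (36.0935,41.7367)
T_B = V + ((C−V)·d_B)·d_B = V + 39.9242·d_B = (16.9148,41.5321)
sweep = 180° − θ = 152.2031°

center=(26.4788,44.0072) T_A=(36.0935,41.7367) T_B=(16.9148,41.5321) sweep=152.2031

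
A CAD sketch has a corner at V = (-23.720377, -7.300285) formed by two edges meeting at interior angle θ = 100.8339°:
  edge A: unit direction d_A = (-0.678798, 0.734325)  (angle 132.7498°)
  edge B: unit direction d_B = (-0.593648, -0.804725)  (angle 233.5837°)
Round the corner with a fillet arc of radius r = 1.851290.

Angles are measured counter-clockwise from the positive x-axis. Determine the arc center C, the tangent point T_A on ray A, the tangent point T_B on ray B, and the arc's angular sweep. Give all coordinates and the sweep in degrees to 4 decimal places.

bisector direction at 183.1667° = (-0.998473,-0.055242)
center distance |VC| = r/sin(θ/2) = 1.851290/sin(50.4169°) = 2.402083
C = V + |VC|·bis = (-26.1188,-7.4330)
T_A = V + ((C−V)·d_A)·d_A = V + 1.5306·d_A = (-24.7593,-6.1763)
T_B = V + ((C−V)·d_B)·d_B = V + 1.5306·d_B = (-24.6290,-8.5320)
sweep = 180° − θ = 79.1661°

center=(-26.1188,-7.4330) T_A=(-24.7593,-6.1763) T_B=(-24.6290,-8.5320) sweep=79.1661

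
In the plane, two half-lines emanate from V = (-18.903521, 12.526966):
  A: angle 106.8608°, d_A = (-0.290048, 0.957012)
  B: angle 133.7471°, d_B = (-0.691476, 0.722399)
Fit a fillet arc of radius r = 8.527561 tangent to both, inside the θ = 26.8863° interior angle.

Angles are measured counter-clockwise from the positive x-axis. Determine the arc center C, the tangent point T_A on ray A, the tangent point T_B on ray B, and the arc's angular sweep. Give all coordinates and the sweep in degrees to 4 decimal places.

center=(-37.4122,44.1957) T_A=(-29.2512,46.6691) T_B=(-43.5725,38.2991) sweep=153.1137

bisector direction at 120.3039° = (-0.504587,0.863361)
center distance |VC| = r/sin(θ/2) = 8.527561/sin(13.4431°) = 36.680767
C = V + |VC|·bis = (-37.4122,44.1957)
T_A = V + ((C−V)·d_A)·d_A = V + 35.6758·d_A = (-29.2512,46.6691)
T_B = V + ((C−V)·d_B)·d_B = V + 35.6758·d_B = (-43.5725,38.2991)
sweep = 180° − θ = 153.1137°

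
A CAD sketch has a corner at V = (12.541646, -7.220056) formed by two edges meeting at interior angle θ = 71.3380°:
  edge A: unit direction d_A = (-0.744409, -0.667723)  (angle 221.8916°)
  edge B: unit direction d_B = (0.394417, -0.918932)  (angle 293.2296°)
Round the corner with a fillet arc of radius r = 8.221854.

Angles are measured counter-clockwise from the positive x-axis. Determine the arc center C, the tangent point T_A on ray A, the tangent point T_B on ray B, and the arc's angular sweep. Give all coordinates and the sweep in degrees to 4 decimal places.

center=(9.5044,-20.9892) T_A=(4.0144,-14.8688) T_B=(17.0597,-17.7464) sweep=108.6620

bisector direction at 257.5606° = (-0.215407,-0.976524)
center distance |VC| = r/sin(θ/2) = 8.221854/sin(35.6690°) = 14.100205
C = V + |VC|·bis = (9.5044,-20.9892)
T_A = V + ((C−V)·d_A)·d_A = V + 11.4550·d_A = (4.0144,-14.8688)
T_B = V + ((C−V)·d_B)·d_B = V + 11.4550·d_B = (17.0597,-17.7464)
sweep = 180° − θ = 108.6620°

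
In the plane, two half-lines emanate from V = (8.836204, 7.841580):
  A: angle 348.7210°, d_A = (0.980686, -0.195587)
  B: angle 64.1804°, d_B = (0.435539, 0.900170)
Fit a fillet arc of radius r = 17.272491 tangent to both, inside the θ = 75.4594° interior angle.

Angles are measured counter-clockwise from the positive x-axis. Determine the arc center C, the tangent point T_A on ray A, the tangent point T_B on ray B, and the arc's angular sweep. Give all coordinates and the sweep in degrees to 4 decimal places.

bisector direction at 26.4507° = (0.895318,0.445428)
center distance |VC| = r/sin(θ/2) = 17.272491/sin(37.7297°) = 28.225926
C = V + |VC|·bis = (34.1074,20.4142)
T_A = V + ((C−V)·d_A)·d_A = V + 22.3241·d_A = (30.7291,3.4753)
T_B = V + ((C−V)·d_B)·d_B = V + 22.3241·d_B = (18.5592,27.9370)
sweep = 180° − θ = 104.5406°

center=(34.1074,20.4142) T_A=(30.7291,3.4753) T_B=(18.5592,27.9370) sweep=104.5406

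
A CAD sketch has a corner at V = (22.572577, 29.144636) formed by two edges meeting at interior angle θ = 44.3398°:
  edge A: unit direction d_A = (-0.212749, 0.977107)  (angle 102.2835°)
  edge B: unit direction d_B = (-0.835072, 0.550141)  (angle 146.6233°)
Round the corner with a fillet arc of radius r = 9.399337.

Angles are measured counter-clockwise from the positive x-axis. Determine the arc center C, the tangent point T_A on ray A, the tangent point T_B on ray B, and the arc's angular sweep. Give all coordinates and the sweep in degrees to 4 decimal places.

bisector direction at 124.4534° = (-0.565736,0.824587)
center distance |VC| = r/sin(θ/2) = 9.399337/sin(22.1699°) = 24.908517
C = V + |VC|·bis = (8.4809,49.6839)
T_A = V + ((C−V)·d_A)·d_A = V + 23.0670·d_A = (17.6651,51.6836)
T_B = V + ((C−V)·d_B)·d_B = V + 23.0670·d_B = (3.3100,41.8347)
sweep = 180° − θ = 135.6602°

center=(8.4809,49.6839) T_A=(17.6651,51.6836) T_B=(3.3100,41.8347) sweep=135.6602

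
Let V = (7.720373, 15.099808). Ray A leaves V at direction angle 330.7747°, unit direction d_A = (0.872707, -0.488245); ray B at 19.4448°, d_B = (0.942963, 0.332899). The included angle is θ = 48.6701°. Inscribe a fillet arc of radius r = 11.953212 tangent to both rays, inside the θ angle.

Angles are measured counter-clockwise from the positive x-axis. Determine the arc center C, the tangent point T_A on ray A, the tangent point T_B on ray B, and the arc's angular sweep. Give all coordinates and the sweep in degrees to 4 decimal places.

bisector direction at 355.1097° = (0.996360,-0.085247)
center distance |VC| = r/sin(θ/2) = 11.953212/sin(24.3350°) = 29.007594
C = V + |VC|·bis = (36.6224,12.6270)
T_A = V + ((C−V)·d_A)·d_A = V + 26.4303·d_A = (30.7863,2.1953)
T_B = V + ((C−V)·d_B)·d_B = V + 26.4303·d_B = (32.6432,23.8984)
sweep = 180° − θ = 131.3299°

center=(36.6224,12.6270) T_A=(30.7863,2.1953) T_B=(32.6432,23.8984) sweep=131.3299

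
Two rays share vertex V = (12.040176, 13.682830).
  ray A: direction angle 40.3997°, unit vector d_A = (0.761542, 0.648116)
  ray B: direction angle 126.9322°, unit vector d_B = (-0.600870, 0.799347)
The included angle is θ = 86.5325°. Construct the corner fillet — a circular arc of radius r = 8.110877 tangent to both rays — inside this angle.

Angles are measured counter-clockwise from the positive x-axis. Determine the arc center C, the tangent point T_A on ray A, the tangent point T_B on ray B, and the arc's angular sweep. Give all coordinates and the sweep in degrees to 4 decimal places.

bisector direction at 83.6660° = (0.110325,0.993896)
center distance |VC| = r/sin(θ/2) = 8.110877/sin(43.2662°) = 11.833967
C = V + |VC|·bis = (13.3458,25.4446)
T_A = V + ((C−V)·d_A)·d_A = V + 8.6172·d_A = (18.6025,19.2678)
T_B = V + ((C−V)·d_B)·d_B = V + 8.6172·d_B = (6.8624,20.5710)
sweep = 180° − θ = 93.4675°

center=(13.3458,25.4446) T_A=(18.6025,19.2678) T_B=(6.8624,20.5710) sweep=93.4675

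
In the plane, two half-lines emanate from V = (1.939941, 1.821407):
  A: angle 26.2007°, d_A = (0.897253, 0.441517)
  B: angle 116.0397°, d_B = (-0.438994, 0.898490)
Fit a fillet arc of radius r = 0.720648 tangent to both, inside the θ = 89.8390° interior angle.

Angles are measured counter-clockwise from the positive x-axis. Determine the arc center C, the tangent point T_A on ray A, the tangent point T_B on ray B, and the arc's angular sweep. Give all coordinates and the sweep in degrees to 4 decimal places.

bisector direction at 71.1202° = (0.323584,0.946199)
center distance |VC| = r/sin(θ/2) = 0.720648/sin(44.9195°) = 1.020585
C = V + |VC|·bis = (2.2702,2.7871)
T_A = V + ((C−V)·d_A)·d_A = V + 0.7227·d_A = (2.5884,2.1405)
T_B = V + ((C−V)·d_B)·d_B = V + 0.7227·d_B = (1.6227,2.4707)
sweep = 180° − θ = 90.1610°

center=(2.2702,2.7871) T_A=(2.5884,2.1405) T_B=(1.6227,2.4707) sweep=90.1610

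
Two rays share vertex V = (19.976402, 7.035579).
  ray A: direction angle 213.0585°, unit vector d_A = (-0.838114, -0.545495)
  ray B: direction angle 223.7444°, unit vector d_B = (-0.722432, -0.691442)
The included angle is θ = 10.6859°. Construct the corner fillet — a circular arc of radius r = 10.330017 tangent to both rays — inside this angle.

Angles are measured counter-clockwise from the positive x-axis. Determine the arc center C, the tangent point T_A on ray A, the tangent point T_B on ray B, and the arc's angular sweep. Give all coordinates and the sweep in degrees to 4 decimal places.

center=(-66.9616,-61.8742) T_A=(-72.5966,-53.2165) T_B=(-59.8190,-69.3369) sweep=169.3141

bisector direction at 218.4015° = (-0.783678,-0.621168)
center distance |VC| = r/sin(θ/2) = 10.330017/sin(5.3430°) = 110.935916
C = V + |VC|·bis = (-66.9616,-61.8742)
T_A = V + ((C−V)·d_A)·d_A = V + 110.4539·d_A = (-72.5966,-53.2165)
T_B = V + ((C−V)·d_B)·d_B = V + 110.4539·d_B = (-59.8190,-69.3369)
sweep = 180° − θ = 169.3141°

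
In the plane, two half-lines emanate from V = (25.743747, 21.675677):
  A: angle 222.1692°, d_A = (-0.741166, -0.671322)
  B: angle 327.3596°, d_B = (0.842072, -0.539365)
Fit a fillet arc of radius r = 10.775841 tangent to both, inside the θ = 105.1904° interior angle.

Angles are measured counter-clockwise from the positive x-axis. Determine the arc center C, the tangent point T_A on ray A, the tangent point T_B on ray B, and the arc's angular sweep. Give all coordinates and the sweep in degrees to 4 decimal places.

center=(26.8705,8.1572) T_A=(19.6364,16.1439) T_B=(32.6826,17.2312) sweep=74.8096

bisector direction at 274.7644° = (0.083059,-0.996545)
center distance |VC| = r/sin(θ/2) = 10.775841/sin(52.5952°) = 13.565374
C = V + |VC|·bis = (26.8705,8.1572)
T_A = V + ((C−V)·d_A)·d_A = V + 8.2402·d_A = (19.6364,16.1439)
T_B = V + ((C−V)·d_B)·d_B = V + 8.2402·d_B = (32.6826,17.2312)
sweep = 180° − θ = 74.8096°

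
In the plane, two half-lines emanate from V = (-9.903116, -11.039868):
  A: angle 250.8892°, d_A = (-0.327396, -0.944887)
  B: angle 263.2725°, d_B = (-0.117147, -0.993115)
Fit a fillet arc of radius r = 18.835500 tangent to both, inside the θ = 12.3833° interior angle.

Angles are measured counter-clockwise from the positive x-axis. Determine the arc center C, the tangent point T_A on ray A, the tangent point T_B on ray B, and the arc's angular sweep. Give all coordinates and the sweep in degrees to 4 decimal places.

center=(-48.9480,-181.2573) T_A=(-66.7454,-175.0906) T_B=(-30.2422,-183.4638) sweep=167.6167

bisector direction at 257.0808° = (-0.223576,-0.974687)
center distance |VC| = r/sin(θ/2) = 18.835500/sin(6.1917°) = 174.638099
C = V + |VC|·bis = (-48.9480,-181.2573)
T_A = V + ((C−V)·d_A)·d_A = V + 173.6194·d_A = (-66.7454,-175.0906)
T_B = V + ((C−V)·d_B)·d_B = V + 173.6194·d_B = (-30.2422,-183.4638)
sweep = 180° − θ = 167.6167°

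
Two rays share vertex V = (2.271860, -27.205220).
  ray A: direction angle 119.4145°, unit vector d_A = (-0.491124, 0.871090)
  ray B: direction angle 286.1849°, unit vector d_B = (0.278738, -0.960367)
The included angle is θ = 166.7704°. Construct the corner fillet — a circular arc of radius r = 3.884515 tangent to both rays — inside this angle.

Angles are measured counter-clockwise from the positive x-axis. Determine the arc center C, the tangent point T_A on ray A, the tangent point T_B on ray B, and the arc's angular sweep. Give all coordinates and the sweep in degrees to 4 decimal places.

center=(-1.3331,-28.7206) T_A=(2.0506,-26.8128) T_B=(2.3974,-27.6378) sweep=13.2296

bisector direction at 202.7997° = (-0.921865,-0.387511)
center distance |VC| = r/sin(θ/2) = 3.884515/sin(83.3852°) = 3.910547
C = V + |VC|·bis = (-1.3331,-28.7206)
T_A = V + ((C−V)·d_A)·d_A = V + 0.4505·d_A = (2.0506,-26.8128)
T_B = V + ((C−V)·d_B)·d_B = V + 0.4505·d_B = (2.3974,-27.6378)
sweep = 180° − θ = 13.2296°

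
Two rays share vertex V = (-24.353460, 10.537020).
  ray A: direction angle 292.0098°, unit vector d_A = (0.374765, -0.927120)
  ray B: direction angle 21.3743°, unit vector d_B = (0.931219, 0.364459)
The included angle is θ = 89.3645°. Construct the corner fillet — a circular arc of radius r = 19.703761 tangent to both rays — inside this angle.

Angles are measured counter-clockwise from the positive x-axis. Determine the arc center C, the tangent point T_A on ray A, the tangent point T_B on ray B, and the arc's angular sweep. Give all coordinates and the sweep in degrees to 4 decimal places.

bisector direction at 336.6920° = (0.918391,-0.395673)
center distance |VC| = r/sin(θ/2) = 19.703761/sin(44.6823°) = 28.021155
C = V + |VC|·bis = (1.3809,-0.5502)
T_A = V + ((C−V)·d_A)·d_A = V + 19.9235·d_A = (-16.8868,-7.9345)
T_B = V + ((C−V)·d_B)·d_B = V + 19.9235·d_B = (-5.8003,17.7983)
sweep = 180° − θ = 90.6355°

center=(1.3809,-0.5502) T_A=(-16.8868,-7.9345) T_B=(-5.8003,17.7983) sweep=90.6355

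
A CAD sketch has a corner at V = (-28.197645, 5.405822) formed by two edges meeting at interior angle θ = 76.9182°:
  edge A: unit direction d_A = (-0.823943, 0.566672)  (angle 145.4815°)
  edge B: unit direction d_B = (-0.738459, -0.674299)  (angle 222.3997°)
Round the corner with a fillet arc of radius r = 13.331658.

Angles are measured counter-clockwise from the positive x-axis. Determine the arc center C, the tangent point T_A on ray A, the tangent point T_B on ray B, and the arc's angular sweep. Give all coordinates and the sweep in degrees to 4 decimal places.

bisector direction at 183.9406° = (-0.997636,-0.068722)
center distance |VC| = r/sin(θ/2) = 13.331658/sin(38.4591°) = 21.435056
C = V + |VC|·bis = (-49.5820,3.9328)
T_A = V + ((C−V)·d_A)·d_A = V + 16.7848·d_A = (-42.0273,14.9173)
T_B = V + ((C−V)·d_B)·d_B = V + 16.7848·d_B = (-40.5925,-5.9121)
sweep = 180° − θ = 103.0818°

center=(-49.5820,3.9328) T_A=(-42.0273,14.9173) T_B=(-40.5925,-5.9121) sweep=103.0818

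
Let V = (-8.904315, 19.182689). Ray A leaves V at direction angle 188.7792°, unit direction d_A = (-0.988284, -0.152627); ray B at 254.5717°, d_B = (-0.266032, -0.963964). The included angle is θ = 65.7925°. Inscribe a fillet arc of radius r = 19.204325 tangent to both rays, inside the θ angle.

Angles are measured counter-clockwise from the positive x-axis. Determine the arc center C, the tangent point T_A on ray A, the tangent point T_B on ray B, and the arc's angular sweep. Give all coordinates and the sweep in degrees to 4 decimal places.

bisector direction at 221.6755° = (-0.746923,-0.664910)
center distance |VC| = r/sin(θ/2) = 19.204325/sin(32.8963°) = 35.359300
C = V + |VC|·bis = (-35.3150,-4.3281)
T_A = V + ((C−V)·d_A)·d_A = V + 29.6896·d_A = (-38.2461,14.6512)
T_B = V + ((C−V)·d_B)·d_B = V + 29.6896·d_B = (-16.8027,-9.4370)
sweep = 180° − θ = 114.2075°

center=(-35.3150,-4.3281) T_A=(-38.2461,14.6512) T_B=(-16.8027,-9.4370) sweep=114.2075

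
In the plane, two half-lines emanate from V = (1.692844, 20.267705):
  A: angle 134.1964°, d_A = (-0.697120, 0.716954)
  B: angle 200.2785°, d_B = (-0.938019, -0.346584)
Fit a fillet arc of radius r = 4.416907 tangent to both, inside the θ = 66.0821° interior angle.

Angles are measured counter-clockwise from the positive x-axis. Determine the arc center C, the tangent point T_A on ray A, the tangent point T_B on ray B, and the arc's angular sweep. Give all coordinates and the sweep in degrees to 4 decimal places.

center=(-6.2079,22.0573) T_A=(-3.0411,25.1364) T_B=(-4.6770,17.9141) sweep=113.9179

bisector direction at 167.2375° = (-0.975294,0.220911)
center distance |VC| = r/sin(θ/2) = 4.416907/sin(33.0410°) = 8.100853
C = V + |VC|·bis = (-6.2079,22.0573)
T_A = V + ((C−V)·d_A)·d_A = V + 6.7908·d_A = (-3.0411,25.1364)
T_B = V + ((C−V)·d_B)·d_B = V + 6.7908·d_B = (-4.6770,17.9141)
sweep = 180° − θ = 113.9179°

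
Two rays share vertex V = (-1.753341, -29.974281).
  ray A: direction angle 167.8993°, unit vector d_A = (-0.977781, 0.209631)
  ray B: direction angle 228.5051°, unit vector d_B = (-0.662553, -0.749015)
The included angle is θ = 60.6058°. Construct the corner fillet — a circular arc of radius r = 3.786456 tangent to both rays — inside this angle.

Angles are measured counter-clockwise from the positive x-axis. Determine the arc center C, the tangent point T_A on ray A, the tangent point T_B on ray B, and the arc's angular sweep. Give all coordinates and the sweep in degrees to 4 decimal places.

center=(-8.8821,-32.3184) T_A=(-8.0884,-28.6161) T_B=(-6.0460,-34.8271) sweep=119.3942

bisector direction at 198.2022° = (-0.949960,-0.312371)
center distance |VC| = r/sin(θ/2) = 3.786456/sin(30.3029°) = 7.504303
C = V + |VC|·bis = (-8.8821,-32.3184)
T_A = V + ((C−V)·d_A)·d_A = V + 6.4790·d_A = (-8.0884,-28.6161)
T_B = V + ((C−V)·d_B)·d_B = V + 6.4790·d_B = (-6.0460,-34.8271)
sweep = 180° − θ = 119.3942°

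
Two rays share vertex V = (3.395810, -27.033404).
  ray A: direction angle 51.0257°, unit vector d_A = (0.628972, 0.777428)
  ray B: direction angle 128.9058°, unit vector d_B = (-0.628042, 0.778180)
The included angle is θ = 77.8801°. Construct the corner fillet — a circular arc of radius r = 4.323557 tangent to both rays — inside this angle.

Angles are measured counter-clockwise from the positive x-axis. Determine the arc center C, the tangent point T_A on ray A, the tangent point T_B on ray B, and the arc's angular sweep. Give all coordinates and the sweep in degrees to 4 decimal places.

bisector direction at 89.9657° = (0.000598,1.000000)
center distance |VC| = r/sin(θ/2) = 4.323557/sin(38.9400°) = 6.879092
C = V + |VC|·bis = (3.3999,-20.1543)
T_A = V + ((C−V)·d_A)·d_A = V + 5.3506·d_A = (6.7612,-22.8737)
T_B = V + ((C−V)·d_B)·d_B = V + 5.3506·d_B = (0.0354,-22.8697)
sweep = 180° − θ = 102.1199°

center=(3.3999,-20.1543) T_A=(6.7612,-22.8737) T_B=(0.0354,-22.8697) sweep=102.1199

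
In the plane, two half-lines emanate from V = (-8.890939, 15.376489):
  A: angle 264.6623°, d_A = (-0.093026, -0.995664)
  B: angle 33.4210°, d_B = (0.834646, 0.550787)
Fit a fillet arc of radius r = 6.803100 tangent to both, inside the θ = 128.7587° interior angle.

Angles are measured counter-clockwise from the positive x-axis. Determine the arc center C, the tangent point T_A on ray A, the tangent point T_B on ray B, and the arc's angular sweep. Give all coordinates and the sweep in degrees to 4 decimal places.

bisector direction at 329.0417° = (0.857541,-0.514415)
center distance |VC| = r/sin(θ/2) = 6.803100/sin(64.3794°) = 7.544943
C = V + |VC|·bis = (-2.4208,11.4953)
T_A = V + ((C−V)·d_A)·d_A = V + 3.2625·d_A = (-9.1944,12.1281)
T_B = V + ((C−V)·d_B)·d_B = V + 3.2625·d_B = (-6.1679,17.1734)
sweep = 180° − θ = 51.2413°

center=(-2.4208,11.4953) T_A=(-9.1944,12.1281) T_B=(-6.1679,17.1734) sweep=51.2413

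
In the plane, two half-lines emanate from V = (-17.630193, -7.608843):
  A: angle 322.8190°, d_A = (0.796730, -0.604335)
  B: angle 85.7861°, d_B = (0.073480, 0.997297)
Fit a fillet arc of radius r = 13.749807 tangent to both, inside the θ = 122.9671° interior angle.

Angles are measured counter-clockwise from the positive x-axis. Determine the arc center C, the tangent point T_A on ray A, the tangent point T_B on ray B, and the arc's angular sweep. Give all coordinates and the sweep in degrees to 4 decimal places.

bisector direction at 24.3025° = (0.911385,0.411555)
center distance |VC| = r/sin(θ/2) = 13.749807/sin(61.4836°) = 15.648252
C = V + |VC|·bis = (-3.3686,-1.1687)
T_A = V + ((C−V)·d_A)·d_A = V + 7.4706·d_A = (-11.6781,-12.1236)
T_B = V + ((C−V)·d_B)·d_B = V + 7.4706·d_B = (-17.0812,-0.1584)
sweep = 180° − θ = 57.0329°

center=(-3.3686,-1.1687) T_A=(-11.6781,-12.1236) T_B=(-17.0812,-0.1584) sweep=57.0329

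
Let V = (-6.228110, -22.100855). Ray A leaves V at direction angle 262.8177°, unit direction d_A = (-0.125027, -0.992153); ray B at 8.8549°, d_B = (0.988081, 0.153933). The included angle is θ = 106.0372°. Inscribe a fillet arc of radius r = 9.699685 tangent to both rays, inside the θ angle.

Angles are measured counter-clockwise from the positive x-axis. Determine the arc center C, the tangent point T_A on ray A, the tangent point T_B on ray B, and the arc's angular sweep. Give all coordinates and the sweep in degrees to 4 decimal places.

center=(2.4822,-30.5606) T_A=(-7.1413,-29.3478) T_B=(0.9891,-20.9765) sweep=73.9628

bisector direction at 315.8363° = (0.717352,-0.696711)
center distance |VC| = r/sin(θ/2) = 9.699685/sin(53.0186°) = 12.142352
C = V + |VC|·bis = (2.4822,-30.5606)
T_A = V + ((C−V)·d_A)·d_A = V + 7.3043·d_A = (-7.1413,-29.3478)
T_B = V + ((C−V)·d_B)·d_B = V + 7.3043·d_B = (0.9891,-20.9765)
sweep = 180° − θ = 73.9628°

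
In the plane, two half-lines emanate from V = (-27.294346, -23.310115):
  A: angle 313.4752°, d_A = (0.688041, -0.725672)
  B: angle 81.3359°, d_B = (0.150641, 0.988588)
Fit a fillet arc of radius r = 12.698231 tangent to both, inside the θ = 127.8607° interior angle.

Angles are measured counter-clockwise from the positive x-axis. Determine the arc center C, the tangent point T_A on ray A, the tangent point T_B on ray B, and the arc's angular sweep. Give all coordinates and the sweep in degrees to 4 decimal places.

bisector direction at 17.4056° = (0.954211,0.299133)
center distance |VC| = r/sin(θ/2) = 12.698231/sin(63.9303°) = 14.136468
C = V + |VC|·bis = (-13.8052,-19.0814)
T_A = V + ((C−V)·d_A)·d_A = V + 6.2125·d_A = (-23.0199,-27.8183)
T_B = V + ((C−V)·d_B)·d_B = V + 6.2125·d_B = (-26.3585,-17.1685)
sweep = 180° − θ = 52.1393°

center=(-13.8052,-19.0814) T_A=(-23.0199,-27.8183) T_B=(-26.3585,-17.1685) sweep=52.1393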